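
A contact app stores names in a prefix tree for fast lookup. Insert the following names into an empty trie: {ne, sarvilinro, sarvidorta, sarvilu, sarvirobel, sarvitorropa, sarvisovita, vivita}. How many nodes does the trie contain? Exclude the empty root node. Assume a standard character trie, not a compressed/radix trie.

Insert word by word; a character creates a node only if that edge doesn't already exist:
  "ne" → 2 new (n, e)
  "sarvilinro" → 10 new (s, a, r, v, i, l, i, n, r, o)
  "sarvidorta" → prefix "sarvi" already present; 5 new (d, o, r, t, a)
  "sarvilu" → prefix "sarvil" already present; 1 new (u)
  "sarvirobel" → prefix "sarvi" already present; 5 new (r, o, b, e, l)
  "sarvitorropa" → prefix "sarvi" already present; 7 new (t, o, r, r, o, p, a)
  "sarvisovita" → prefix "sarvi" already present; 6 new (s, o, v, i, t, a)
  "vivita" → 6 new (v, i, v, i, t, a)
Total nodes = 2 + 10 + 5 + 1 + 5 + 7 + 6 + 6 = 42

42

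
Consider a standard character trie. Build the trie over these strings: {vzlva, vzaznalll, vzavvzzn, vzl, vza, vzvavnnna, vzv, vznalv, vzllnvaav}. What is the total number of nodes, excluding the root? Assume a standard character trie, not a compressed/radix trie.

Count nodes per top-level branch (shared prefixes stored once):
  'v'-branch (vza, vzavvzzn, vzaznalll, vzl, vzllnvaav, vzlva, vznalv, vzv, vzvavnnna): 34 nodes
Sum: 34

34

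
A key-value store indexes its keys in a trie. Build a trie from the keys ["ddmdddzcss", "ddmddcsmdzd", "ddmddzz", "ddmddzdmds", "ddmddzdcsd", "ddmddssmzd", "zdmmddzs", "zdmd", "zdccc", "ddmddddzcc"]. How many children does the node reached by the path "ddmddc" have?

1

Walk "ddmddc" from the root, arriving at one node.
Distinct next characters after "ddmddc": s.
That node has 1 child edge.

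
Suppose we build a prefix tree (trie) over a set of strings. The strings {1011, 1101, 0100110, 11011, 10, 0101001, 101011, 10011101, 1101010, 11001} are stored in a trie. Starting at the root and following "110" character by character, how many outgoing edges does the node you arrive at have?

Follow the path "110" to its node, then look at its outgoing edges.
Characters that immediately follow "110" among the stored strings: {0, 1}.
That node has 2 child edges.

2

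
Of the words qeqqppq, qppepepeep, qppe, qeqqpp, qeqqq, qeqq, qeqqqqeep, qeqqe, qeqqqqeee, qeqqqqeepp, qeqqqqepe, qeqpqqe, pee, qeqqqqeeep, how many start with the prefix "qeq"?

Walk to "qeq"; the words in its subtree are exactly those with that prefix.
Words under "qeq": qeqpqqe, qeqq, qeqqe, qeqqpp, qeqqppq, qeqqq, qeqqqqeee, qeqqqqeeep, qeqqqqeep, qeqqqqeepp, qeqqqqepe
Count: 11

11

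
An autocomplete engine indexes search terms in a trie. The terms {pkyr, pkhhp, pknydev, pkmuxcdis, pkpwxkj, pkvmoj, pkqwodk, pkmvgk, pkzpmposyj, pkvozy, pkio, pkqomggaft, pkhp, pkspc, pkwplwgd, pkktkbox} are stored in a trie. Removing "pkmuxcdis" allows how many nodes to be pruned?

After clearing the end-marker at "pkmuxcdis", prune upward until reaching a node still needed by another word.
The suffix "uxcdis" (6 nodes) is used only by "pkmuxcdis"; the node for "pkm" still has the child "v", so pruning stops there.
Nodes removed: 6

6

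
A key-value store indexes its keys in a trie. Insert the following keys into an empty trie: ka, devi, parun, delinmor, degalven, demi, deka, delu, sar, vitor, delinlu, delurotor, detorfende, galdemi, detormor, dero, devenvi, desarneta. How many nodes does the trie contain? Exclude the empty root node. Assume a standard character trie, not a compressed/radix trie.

For each word, the new-node count is its length minus the longest prefix already in the trie:
  "ka" → 2 new (k, a)
  "devi" → 4 new (d, e, v, i)
  "parun" → 5 new (p, a, r, u, n)
  "delinmor" → prefix "de" already present; 6 new (l, i, n, m, o, r)
  "degalven" → prefix "de" already present; 6 new (g, a, l, v, e, n)
  "demi" → prefix "de" already present; 2 new (m, i)
  "deka" → prefix "de" already present; 2 new (k, a)
  "delu" → prefix "del" already present; 1 new (u)
  "sar" → 3 new (s, a, r)
  "vitor" → 5 new (v, i, t, o, r)
  "delinlu" → prefix "delin" already present; 2 new (l, u)
  "delurotor" → prefix "delu" already present; 5 new (r, o, t, o, r)
  "detorfende" → prefix "de" already present; 8 new (t, o, r, f, e, n, d, e)
  "galdemi" → 7 new (g, a, l, d, e, m, i)
  "detormor" → prefix "detor" already present; 3 new (m, o, r)
  "dero" → prefix "de" already present; 2 new (r, o)
  "devenvi" → prefix "dev" already present; 4 new (e, n, v, i)
  "desarneta" → prefix "de" already present; 7 new (s, a, r, n, e, t, a)
Total nodes = 2 + 4 + 5 + 6 + 6 + 2 + 2 + 1 + 3 + 5 + 2 + 5 + 8 + 7 + 3 + 2 + 4 + 7 = 74

74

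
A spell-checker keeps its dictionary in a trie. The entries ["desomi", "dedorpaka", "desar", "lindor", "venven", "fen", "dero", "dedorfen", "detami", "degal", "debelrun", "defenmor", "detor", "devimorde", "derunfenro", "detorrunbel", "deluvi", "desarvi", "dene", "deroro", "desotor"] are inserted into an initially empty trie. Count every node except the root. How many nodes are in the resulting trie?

Trace insertions, counting only characters that open a new branch:
  "desomi" → 6 new (d, e, s, o, m, i)
  "dedorpaka" → prefix "de" already present; 7 new (d, o, r, p, a, k, a)
  "desar" → prefix "des" already present; 2 new (a, r)
  "lindor" → 6 new (l, i, n, d, o, r)
  "venven" → 6 new (v, e, n, v, e, n)
  "fen" → 3 new (f, e, n)
  "dero" → prefix "de" already present; 2 new (r, o)
  "dedorfen" → prefix "dedor" already present; 3 new (f, e, n)
  "detami" → prefix "de" already present; 4 new (t, a, m, i)
  "degal" → prefix "de" already present; 3 new (g, a, l)
  "debelrun" → prefix "de" already present; 6 new (b, e, l, r, u, n)
  "defenmor" → prefix "de" already present; 6 new (f, e, n, m, o, r)
  "detor" → prefix "det" already present; 2 new (o, r)
  "devimorde" → prefix "de" already present; 7 new (v, i, m, o, r, d, e)
  "derunfenro" → prefix "der" already present; 7 new (u, n, f, e, n, r, o)
  "detorrunbel" → prefix "detor" already present; 6 new (r, u, n, b, e, l)
  "deluvi" → prefix "de" already present; 4 new (l, u, v, i)
  "desarvi" → prefix "desar" already present; 2 new (v, i)
  "dene" → prefix "de" already present; 2 new (n, e)
  "deroro" → prefix "dero" already present; 2 new (r, o)
  "desotor" → prefix "deso" already present; 3 new (t, o, r)
Total nodes = 6 + 7 + 2 + 6 + 6 + 3 + 2 + 3 + 4 + 3 + 6 + 6 + 2 + 7 + 7 + 6 + 4 + 2 + 2 + 2 + 3 = 89

89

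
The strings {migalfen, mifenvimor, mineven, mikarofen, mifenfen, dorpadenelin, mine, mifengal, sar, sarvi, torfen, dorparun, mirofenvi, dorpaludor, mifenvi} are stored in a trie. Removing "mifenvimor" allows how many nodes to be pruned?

3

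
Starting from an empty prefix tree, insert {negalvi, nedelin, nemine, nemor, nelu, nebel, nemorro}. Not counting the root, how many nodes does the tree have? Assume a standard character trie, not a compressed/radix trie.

Count nodes per top-level branch (shared prefixes stored once):
  'n'-branch (nebel, nedelin, negalvi, nelu, nemine, nemor, nemorro): 25 nodes
Sum: 25

25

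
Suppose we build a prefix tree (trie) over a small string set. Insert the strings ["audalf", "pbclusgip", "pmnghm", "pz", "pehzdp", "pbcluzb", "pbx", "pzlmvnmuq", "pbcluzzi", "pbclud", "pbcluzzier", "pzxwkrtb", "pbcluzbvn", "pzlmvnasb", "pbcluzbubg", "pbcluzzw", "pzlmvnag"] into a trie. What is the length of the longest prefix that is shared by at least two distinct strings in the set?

The deepest shared node is where two words last agree before diverging.
"pbcluzzi" and "pbcluzzier" agree on "pbcluzzi" (8 characters) before diverging; nothing deeper is shared.
Longest shared-prefix length: 8

8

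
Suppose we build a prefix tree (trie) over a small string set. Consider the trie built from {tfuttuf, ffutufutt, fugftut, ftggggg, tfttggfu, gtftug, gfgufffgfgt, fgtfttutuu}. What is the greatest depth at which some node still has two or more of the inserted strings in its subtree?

The deepest shared node is where two words last agree before diverging.
e.g. "tfttggfu" and "tfuttuf" share the prefix "tf" of length 2; no pair shares a longer one.
Longest shared-prefix length: 2

2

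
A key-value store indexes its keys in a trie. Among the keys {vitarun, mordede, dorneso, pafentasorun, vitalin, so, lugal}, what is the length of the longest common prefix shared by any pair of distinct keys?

Look for the deepest trie node that still has at least two words in its subtree.
"vitalin" and "vitarun" agree on "vita" (4 characters) before diverging; nothing deeper is shared.
Longest shared-prefix length: 4

4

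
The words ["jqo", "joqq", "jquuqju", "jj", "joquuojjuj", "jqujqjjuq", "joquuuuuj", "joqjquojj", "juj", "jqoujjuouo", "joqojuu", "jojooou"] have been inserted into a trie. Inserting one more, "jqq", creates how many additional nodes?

1

Walking "jqq" from the root, the first 2 characters ("jq") follow existing edges; "q" is the first miss.
So 3 − 2 = 1 new nodes.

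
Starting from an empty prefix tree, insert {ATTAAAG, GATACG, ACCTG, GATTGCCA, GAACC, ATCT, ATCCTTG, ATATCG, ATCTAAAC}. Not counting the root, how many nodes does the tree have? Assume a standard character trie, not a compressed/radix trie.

39

Insert word by word; a character creates a node only if that edge doesn't already exist:
  "ATTAAAG" → 7 new (A, T, T, A, A, A, G)
  "GATACG" → 6 new (G, A, T, A, C, G)
  "ACCTG" → prefix "A" already present; 4 new (C, C, T, G)
  "GATTGCCA" → prefix "GAT" already present; 5 new (T, G, C, C, A)
  "GAACC" → prefix "GA" already present; 3 new (A, C, C)
  "ATCT" → prefix "AT" already present; 2 new (C, T)
  "ATCCTTG" → prefix "ATC" already present; 4 new (C, T, T, G)
  "ATATCG" → prefix "AT" already present; 4 new (A, T, C, G)
  "ATCTAAAC" → prefix "ATCT" already present; 4 new (A, A, A, C)
Total nodes = 7 + 6 + 4 + 5 + 3 + 2 + 4 + 4 + 4 = 39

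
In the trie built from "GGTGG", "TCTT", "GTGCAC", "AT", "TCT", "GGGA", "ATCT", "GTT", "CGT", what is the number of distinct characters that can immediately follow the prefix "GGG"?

1

Walk "GGG" from the root, arriving at one node.
Characters that immediately follow "GGG" among the stored strings: {A}.
That node has 1 child edge.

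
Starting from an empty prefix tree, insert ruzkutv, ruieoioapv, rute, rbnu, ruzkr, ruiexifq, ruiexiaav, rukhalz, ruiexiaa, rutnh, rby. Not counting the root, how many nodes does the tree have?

36

Count nodes per top-level branch (shared prefixes stored once):
  'r'-branch (rbnu, rby, ruieoioapv, ruiexiaa, ruiexiaav, ruiexifq, rukhalz, rute, rutnh, ruzkr, ruzkutv): 36 nodes
Sum: 36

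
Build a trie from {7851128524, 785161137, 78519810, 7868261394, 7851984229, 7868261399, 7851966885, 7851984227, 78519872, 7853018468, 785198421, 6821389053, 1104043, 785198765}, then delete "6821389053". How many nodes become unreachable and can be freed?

10

A node on "6821389053"'s path can go only if nothing else ends at it or branches off below it.
No other word shares any prefix with "6821389053", so all 10 of its nodes go.
Nodes removed: 10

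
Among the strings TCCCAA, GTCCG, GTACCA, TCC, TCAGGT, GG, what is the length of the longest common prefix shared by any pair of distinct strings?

3

Look for the deepest trie node that still has at least two words in its subtree.
e.g. "TCC" and "TCCCAA" share the prefix "TCC" of length 3; no pair shares a longer one.
Longest shared-prefix length: 3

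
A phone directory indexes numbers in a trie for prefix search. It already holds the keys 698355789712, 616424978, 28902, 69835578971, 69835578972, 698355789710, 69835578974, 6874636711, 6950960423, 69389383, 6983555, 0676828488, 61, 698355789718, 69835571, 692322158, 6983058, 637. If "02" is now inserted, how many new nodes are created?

1

The longest prefix of "02" already in the trie is "0" (length 1).
Each of the 1 remaining characters creates one node.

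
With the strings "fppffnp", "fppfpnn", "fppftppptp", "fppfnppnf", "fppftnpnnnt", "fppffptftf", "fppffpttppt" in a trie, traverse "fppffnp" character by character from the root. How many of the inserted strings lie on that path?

Walk "fppffnp" from the root; an end-of-word marker is hit whenever a stored word is a prefix of "fppffnp".
Prefixes of the query that are stored words: "fppffnp"
Count: 1

1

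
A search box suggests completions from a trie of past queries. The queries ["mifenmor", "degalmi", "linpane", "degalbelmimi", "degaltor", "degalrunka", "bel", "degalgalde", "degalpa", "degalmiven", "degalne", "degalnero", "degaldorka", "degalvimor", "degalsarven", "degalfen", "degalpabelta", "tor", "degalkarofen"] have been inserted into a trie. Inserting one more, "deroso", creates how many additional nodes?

Walking "deroso" from the root, the first 2 characters ("de") follow existing edges; "r" is the first miss.
So 6 − 2 = 4 new nodes.

4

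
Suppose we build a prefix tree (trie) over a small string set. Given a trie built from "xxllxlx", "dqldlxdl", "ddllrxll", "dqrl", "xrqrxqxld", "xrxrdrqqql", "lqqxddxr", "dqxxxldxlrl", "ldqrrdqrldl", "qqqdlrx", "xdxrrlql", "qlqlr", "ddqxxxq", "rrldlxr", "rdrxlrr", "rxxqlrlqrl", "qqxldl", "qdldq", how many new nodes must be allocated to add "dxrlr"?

"d" is already a path in the trie; the remaining "xrlr" must be added.
Each of the 4 remaining characters creates one node.

4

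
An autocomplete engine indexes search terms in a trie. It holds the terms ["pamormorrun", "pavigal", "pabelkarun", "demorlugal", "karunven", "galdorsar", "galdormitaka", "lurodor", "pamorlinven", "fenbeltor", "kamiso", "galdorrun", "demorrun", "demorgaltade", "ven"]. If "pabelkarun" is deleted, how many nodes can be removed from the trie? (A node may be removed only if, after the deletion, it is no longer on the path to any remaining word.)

8

Walk "pabelkarun" from the leaf back toward the root, removing each node that no remaining word uses.
The suffix "belkarun" (8 nodes) is used only by "pabelkarun"; the node for "pa" still has the child "m", so pruning stops there.
Nodes removed: 8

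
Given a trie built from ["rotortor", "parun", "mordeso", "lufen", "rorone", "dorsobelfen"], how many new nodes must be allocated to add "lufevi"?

"lufe" is already a path in the trie; the remaining "vi" must be added.
So 6 − 4 = 2 new nodes.

2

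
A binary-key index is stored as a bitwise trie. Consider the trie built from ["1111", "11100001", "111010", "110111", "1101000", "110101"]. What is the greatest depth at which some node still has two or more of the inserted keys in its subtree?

The deepest shared node is where two words last agree before diverging.
e.g. "1101000" and "110101" share the prefix "11010" of length 5; no pair shares a longer one.
Longest shared-prefix length: 5

5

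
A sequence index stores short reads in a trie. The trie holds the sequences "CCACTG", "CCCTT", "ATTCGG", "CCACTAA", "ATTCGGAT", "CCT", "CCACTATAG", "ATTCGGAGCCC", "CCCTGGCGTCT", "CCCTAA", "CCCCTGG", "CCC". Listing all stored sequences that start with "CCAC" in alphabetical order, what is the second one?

DFS of the "CCAC" subtree visits, in order: "CCACTAA", "CCACTATAG", "CCACTG"
The 2nd is CCACTATAG.

CCACTATAG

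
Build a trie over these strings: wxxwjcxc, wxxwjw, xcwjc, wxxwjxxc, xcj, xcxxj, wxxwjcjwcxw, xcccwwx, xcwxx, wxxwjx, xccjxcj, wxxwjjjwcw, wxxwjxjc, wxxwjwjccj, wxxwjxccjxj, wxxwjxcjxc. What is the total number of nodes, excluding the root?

56

For each word, the new-node count is its length minus the longest prefix already in the trie:
  "wxxwjcxc" → 8 new (w, x, x, w, j, c, x, c)
  "wxxwjw" → prefix "wxxwj" already present; 1 new (w)
  "xcwjc" → 5 new (x, c, w, j, c)
  "wxxwjxxc" → prefix "wxxwj" already present; 3 new (x, x, c)
  "xcj" → prefix "xc" already present; 1 new (j)
  "xcxxj" → prefix "xc" already present; 3 new (x, x, j)
  "wxxwjcjwcxw" → prefix "wxxwjc" already present; 5 new (j, w, c, x, w)
  "xcccwwx" → prefix "xc" already present; 5 new (c, c, w, w, x)
  "xcwxx" → prefix "xcw" already present; 2 new (x, x)
  "wxxwjx" → prefix "wxxwjx" already present; 0 new (none)
  "xccjxcj" → prefix "xcc" already present; 4 new (j, x, c, j)
  "wxxwjjjwcw" → prefix "wxxwj" already present; 5 new (j, j, w, c, w)
  "wxxwjxjc" → prefix "wxxwjx" already present; 2 new (j, c)
  "wxxwjwjccj" → prefix "wxxwjw" already present; 4 new (j, c, c, j)
  "wxxwjxccjxj" → prefix "wxxwjx" already present; 5 new (c, c, j, x, j)
  "wxxwjxcjxc" → prefix "wxxwjxc" already present; 3 new (j, x, c)
Total nodes = 8 + 1 + 5 + 3 + 1 + 3 + 5 + 5 + 2 + 0 + 4 + 5 + 2 + 4 + 5 + 3 = 56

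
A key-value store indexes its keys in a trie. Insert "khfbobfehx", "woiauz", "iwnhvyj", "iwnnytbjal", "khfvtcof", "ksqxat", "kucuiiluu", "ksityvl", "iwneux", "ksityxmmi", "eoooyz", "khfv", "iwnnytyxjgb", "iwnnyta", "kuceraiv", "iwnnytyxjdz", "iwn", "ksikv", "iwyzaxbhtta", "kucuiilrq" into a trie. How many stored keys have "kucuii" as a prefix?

Filter for entries beginning with "kucuii":
Words under "kucuii": kucuiilrq, kucuiiluu
Count: 2

2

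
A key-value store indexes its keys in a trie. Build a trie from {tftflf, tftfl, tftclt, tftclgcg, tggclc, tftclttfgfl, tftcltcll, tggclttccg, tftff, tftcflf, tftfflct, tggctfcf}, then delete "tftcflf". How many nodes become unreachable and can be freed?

3

After clearing the end-marker at "tftcflf", prune upward until reaching a node still needed by another word.
The suffix "flf" (3 nodes) is used only by "tftcflf"; the node for "tftc" still has the child "l", so pruning stops there.
Nodes removed: 3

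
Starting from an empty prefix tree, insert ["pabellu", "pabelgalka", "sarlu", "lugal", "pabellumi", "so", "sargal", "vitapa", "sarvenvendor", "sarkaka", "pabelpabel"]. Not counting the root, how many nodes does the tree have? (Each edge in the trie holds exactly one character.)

52

Insert word by word; a character creates a node only if that edge doesn't already exist:
  "pabellu" → 7 new (p, a, b, e, l, l, u)
  "pabelgalka" → prefix "pabel" already present; 5 new (g, a, l, k, a)
  "sarlu" → 5 new (s, a, r, l, u)
  "lugal" → 5 new (l, u, g, a, l)
  "pabellumi" → prefix "pabellu" already present; 2 new (m, i)
  "so" → prefix "s" already present; 1 new (o)
  "sargal" → prefix "sar" already present; 3 new (g, a, l)
  "vitapa" → 6 new (v, i, t, a, p, a)
  "sarvenvendor" → prefix "sar" already present; 9 new (v, e, n, v, e, n, d, o, r)
  "sarkaka" → prefix "sar" already present; 4 new (k, a, k, a)
  "pabelpabel" → prefix "pabel" already present; 5 new (p, a, b, e, l)
Total nodes = 7 + 5 + 5 + 5 + 2 + 1 + 3 + 6 + 9 + 4 + 5 = 52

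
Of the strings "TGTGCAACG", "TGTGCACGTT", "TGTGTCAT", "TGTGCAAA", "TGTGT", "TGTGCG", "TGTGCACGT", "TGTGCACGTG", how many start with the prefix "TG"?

8

Traverse to the node for "TG", then collect every word in that subtree.
Words under "TG": TGTGCAAA, TGTGCAACG, TGTGCACGT, TGTGCACGTG, TGTGCACGTT, TGTGCG, TGTGT, TGTGTCAT
Count: 8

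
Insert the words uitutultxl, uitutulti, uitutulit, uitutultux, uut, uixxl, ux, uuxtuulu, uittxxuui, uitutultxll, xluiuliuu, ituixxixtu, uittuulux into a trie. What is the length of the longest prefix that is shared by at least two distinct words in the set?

10

Equivalently: take the maximum, over all pairs, of their longest common prefix length.
e.g. "uitutultxl" and "uitutultxll" share the prefix "uitutultxl" of length 10; no pair shares a longer one.
Longest shared-prefix length: 10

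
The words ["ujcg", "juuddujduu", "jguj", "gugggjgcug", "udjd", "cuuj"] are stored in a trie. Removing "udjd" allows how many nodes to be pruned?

3

Walk "udjd" from the leaf back toward the root, removing each node that no remaining word uses.
The suffix "djd" (3 nodes) is used only by "udjd"; the node for "u" still has the child "j", so pruning stops there.
Nodes removed: 3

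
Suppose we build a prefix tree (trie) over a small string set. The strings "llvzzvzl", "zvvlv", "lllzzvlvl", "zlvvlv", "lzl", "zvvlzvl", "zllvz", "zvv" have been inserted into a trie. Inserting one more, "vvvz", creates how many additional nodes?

Nothing in the trie begins with "v"; the whole of "vvvz" is new.
4 − 0 = 4 new nodes.

4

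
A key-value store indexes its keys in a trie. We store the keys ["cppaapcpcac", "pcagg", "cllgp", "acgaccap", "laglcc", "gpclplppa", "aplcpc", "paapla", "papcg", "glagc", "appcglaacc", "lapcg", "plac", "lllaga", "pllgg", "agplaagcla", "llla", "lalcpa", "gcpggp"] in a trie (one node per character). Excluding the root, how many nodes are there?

Trace insertions, counting only characters that open a new branch:
  "cppaapcpcac" → 11 new (c, p, p, a, a, p, c, p, c, a, c)
  "pcagg" → 5 new (p, c, a, g, g)
  "cllgp" → prefix "c" already present; 4 new (l, l, g, p)
  "acgaccap" → 8 new (a, c, g, a, c, c, a, p)
  "laglcc" → 6 new (l, a, g, l, c, c)
  "gpclplppa" → 9 new (g, p, c, l, p, l, p, p, a)
  "aplcpc" → prefix "a" already present; 5 new (p, l, c, p, c)
  "paapla" → prefix "p" already present; 5 new (a, a, p, l, a)
  "papcg" → prefix "pa" already present; 3 new (p, c, g)
  "glagc" → prefix "g" already present; 4 new (l, a, g, c)
  "appcglaacc" → prefix "ap" already present; 8 new (p, c, g, l, a, a, c, c)
  "lapcg" → prefix "la" already present; 3 new (p, c, g)
  "plac" → prefix "p" already present; 3 new (l, a, c)
  "lllaga" → prefix "l" already present; 5 new (l, l, a, g, a)
  "pllgg" → prefix "pl" already present; 3 new (l, g, g)
  "agplaagcla" → prefix "a" already present; 9 new (g, p, l, a, a, g, c, l, a)
  "llla" → prefix "llla" already present; 0 new (none)
  "lalcpa" → prefix "la" already present; 4 new (l, c, p, a)
  "gcpggp" → prefix "g" already present; 5 new (c, p, g, g, p)
Total nodes = 11 + 5 + 4 + 8 + 6 + 9 + 5 + 5 + 3 + 4 + 8 + 3 + 3 + 5 + 3 + 9 + 0 + 4 + 5 = 100

100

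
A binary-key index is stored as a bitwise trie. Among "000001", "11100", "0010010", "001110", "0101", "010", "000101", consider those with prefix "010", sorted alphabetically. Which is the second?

Filter for "010…" and sort: "010", "0101"
The 2nd is 0101.

0101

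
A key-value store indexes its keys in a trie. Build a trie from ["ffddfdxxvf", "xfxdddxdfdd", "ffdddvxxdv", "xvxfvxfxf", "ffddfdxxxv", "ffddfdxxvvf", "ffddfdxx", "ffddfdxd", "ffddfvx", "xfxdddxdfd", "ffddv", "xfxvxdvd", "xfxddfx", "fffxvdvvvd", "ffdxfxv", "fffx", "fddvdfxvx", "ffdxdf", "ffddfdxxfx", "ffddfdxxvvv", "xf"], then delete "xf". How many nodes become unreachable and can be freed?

0

A node on "xf"'s path can go only if nothing else ends at it or branches off below it.
Every node on "xf" is still needed (e.g. by "xfxdddxdfdd"), so nothing is freed.
Nodes removed: 0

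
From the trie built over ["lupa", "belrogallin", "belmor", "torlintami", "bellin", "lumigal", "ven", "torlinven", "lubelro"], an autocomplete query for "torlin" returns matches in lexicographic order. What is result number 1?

Words with prefix "torlin", in lexicographic order: "torlintami", "torlinven"
The 1st is torlintami.

torlintami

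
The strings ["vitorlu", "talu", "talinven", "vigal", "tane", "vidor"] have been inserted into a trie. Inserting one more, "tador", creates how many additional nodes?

The longest prefix of "tador" already in the trie is "ta" (length 2).
New nodes needed: |"tador"| − 2 = 5 − 2 = 3.

3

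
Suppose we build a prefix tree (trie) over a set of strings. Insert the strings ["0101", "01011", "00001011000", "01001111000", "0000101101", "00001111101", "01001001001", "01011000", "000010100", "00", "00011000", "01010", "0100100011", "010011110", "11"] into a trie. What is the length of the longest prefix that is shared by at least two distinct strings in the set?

9

Look for the deepest trie node that still has at least two words in its subtree.
"00001011000" and "0000101101" agree on "000010110" (9 characters) before diverging; nothing deeper is shared.
Longest shared-prefix length: 9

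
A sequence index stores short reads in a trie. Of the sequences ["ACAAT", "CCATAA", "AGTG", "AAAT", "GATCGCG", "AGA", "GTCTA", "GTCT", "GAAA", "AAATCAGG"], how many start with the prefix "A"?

5

Walk to "A"; the words in its subtree are exactly those with that prefix.
Matches: "AAAT", "AAATCAGG", "ACAAT", "AGA", "AGTG"
Count: 5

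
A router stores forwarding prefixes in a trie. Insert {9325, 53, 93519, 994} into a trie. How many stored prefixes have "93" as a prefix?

Walk to "93"; the words in its subtree are exactly those with that prefix.
Words under "93": 9325, 93519
Count: 2

2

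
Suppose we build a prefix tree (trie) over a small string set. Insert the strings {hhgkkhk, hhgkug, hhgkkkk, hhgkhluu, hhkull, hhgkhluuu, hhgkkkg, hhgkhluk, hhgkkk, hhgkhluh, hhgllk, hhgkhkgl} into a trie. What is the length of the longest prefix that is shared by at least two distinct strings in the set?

Look for the deepest trie node that still has at least two words in its subtree.
e.g. "hhgkhluu" and "hhgkhluuu" share the prefix "hhgkhluu" of length 8; no pair shares a longer one.
Longest shared-prefix length: 8

8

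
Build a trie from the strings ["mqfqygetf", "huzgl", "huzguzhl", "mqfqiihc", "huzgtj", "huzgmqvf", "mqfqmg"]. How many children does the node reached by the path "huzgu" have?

1

Walk "huzgu" from the root, arriving at one node.
Characters that immediately follow "huzgu" among the stored strings: {z}.
That node has 1 child edge.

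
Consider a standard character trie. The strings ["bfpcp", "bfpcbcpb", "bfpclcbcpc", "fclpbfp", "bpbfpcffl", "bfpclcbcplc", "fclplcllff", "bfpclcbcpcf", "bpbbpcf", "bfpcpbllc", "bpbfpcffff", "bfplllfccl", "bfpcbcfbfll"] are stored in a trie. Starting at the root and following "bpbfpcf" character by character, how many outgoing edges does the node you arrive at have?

1

Follow the path "bpbfpcf" to its node, then look at its outgoing edges.
Distinct next characters after "bpbfpcf": f.
That node has 1 child edge.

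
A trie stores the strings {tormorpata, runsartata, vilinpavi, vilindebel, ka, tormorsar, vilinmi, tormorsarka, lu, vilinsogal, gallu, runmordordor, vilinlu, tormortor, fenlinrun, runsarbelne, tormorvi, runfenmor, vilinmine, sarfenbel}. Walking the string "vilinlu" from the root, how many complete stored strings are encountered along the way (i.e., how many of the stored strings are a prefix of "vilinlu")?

Traverse "vilinlu" character by character; count nodes along the way that are marked as word ends.
Prefixes of the query that are stored words: "vilinlu"
Count: 1

1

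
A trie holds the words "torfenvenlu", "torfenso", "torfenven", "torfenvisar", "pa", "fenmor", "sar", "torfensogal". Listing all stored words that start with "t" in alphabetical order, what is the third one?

Filter for "t…" and sort: "torfenso", "torfensogal", "torfenven", "torfenvenlu", "torfenvisar"
The 3rd is torfenven.

torfenven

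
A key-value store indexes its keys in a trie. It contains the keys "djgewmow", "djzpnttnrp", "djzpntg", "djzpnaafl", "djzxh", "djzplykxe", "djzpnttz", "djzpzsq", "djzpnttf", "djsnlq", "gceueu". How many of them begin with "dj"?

10

Filter for entries beginning with "dj":
Matches: "djgewmow", "djsnlq", "djzplykxe", "djzpnaafl", "djzpntg", "djzpnttf", "djzpnttnrp", "djzpnttz", "djzpzsq", "djzxh"
Count: 10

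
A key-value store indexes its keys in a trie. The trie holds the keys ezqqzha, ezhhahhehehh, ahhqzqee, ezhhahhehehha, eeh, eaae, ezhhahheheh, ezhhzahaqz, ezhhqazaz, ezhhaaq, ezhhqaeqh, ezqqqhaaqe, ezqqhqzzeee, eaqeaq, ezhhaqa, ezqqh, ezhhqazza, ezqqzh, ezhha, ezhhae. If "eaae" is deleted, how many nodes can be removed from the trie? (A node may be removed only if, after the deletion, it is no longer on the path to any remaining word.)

Walk "eaae" from the leaf back toward the root, removing each node that no remaining word uses.
The suffix "ae" (2 nodes) is used only by "eaae"; the node for "ea" still has the child "q", so pruning stops there.
Nodes removed: 2

2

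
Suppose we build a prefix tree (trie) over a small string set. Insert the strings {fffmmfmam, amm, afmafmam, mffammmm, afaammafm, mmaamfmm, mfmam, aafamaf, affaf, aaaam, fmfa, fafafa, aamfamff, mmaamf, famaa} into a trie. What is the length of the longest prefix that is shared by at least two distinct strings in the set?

Equivalently: take the maximum, over all pairs, of their longest common prefix length.
e.g. "mmaamf" and "mmaamfmm" share the prefix "mmaamf" of length 6; no pair shares a longer one.
Longest shared-prefix length: 6

6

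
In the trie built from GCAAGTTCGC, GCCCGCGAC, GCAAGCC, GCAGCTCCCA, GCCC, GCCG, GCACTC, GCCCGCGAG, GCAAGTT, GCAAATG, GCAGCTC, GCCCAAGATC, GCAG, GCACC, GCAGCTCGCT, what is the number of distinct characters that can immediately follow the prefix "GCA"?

The children of the "GCA" node are the distinct next characters among strings starting with "GCA".
Characters that immediately follow "GCA" among the stored strings: {A, C, G}.
That node has 3 child edges.

3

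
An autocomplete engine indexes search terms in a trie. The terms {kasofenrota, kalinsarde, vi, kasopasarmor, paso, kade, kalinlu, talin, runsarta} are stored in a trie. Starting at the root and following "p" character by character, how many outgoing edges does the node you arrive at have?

1

The children of the "p" node are the distinct next characters among strings starting with "p".
Distinct next characters after "p": a.
That node has 1 child edge.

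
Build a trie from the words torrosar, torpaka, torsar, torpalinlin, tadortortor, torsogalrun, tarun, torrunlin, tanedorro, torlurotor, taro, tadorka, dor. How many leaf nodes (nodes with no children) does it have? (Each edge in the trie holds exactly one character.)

13

A leaf is a node with no children — equivalently, the end of a word that is not a proper prefix of any other stored word.
Those words: "dor", "tadorka", "tadortortor", "tanedorro", "taro", "tarun", "torlurotor", "torpaka", "torpalinlin", "torrosar", "torrunlin", "torsar", "torsogalrun"
Leaf count: 13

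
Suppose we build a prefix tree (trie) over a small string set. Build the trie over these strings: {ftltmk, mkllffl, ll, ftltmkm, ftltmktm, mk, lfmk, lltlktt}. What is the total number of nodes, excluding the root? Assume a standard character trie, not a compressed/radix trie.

Trie structure (* marks end of a word):
(root)
├─ f
│  └─ t
│     └─ l
│        └─ t
│           └─ m
│              └─ k *
│                 ├─ m *
│                 └─ t
│                    └─ m *
├─ l
│  ├─ f
│  │  └─ m
│  │     └─ k *
│  └─ l *
│     └─ t
│        └─ l
│           └─ k
│              └─ t
│                 └─ t *
└─ m
   └─ k *
      └─ l
         └─ l
            └─ f
               └─ f
                  └─ l *
Counting every labelled node above: 26.

26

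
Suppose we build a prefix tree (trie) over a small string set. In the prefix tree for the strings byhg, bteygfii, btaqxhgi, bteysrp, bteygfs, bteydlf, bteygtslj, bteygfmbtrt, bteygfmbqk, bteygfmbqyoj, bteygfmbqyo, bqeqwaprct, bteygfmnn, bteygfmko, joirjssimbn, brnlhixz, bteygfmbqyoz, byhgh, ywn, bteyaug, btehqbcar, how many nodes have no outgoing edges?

Leaves are exactly the stored words that no other stored word extends.
Those words: "bqeqwaprct", "brnlhixz", "btaqxhgi", "btehqbcar", "bteyaug", "bteydlf", "bteygfii", "bteygfmbqk", "bteygfmbqyoj", "bteygfmbqyoz", "bteygfmbtrt", "bteygfmko", "bteygfmnn", "bteygfs", "bteygtslj", "bteysrp", "byhgh", "joirjssimbn", "ywn"
Leaf count: 19

19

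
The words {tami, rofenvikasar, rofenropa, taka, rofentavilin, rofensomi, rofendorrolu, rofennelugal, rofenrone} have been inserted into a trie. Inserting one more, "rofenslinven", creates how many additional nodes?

6

"rofens" is already a path in the trie; the remaining "linven" must be added.
New nodes needed: |"rofenslinven"| − 6 = 12 − 6 = 6.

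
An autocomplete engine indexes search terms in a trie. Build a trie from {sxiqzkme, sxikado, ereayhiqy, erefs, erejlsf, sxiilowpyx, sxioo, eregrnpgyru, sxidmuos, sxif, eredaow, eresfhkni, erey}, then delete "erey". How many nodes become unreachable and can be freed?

After clearing the end-marker at "erey", prune upward until reaching a node still needed by another word.
The suffix "y" (1 node) is used only by "erey"; the node for "ere" still has the child "a", so pruning stops there.
Nodes removed: 1

1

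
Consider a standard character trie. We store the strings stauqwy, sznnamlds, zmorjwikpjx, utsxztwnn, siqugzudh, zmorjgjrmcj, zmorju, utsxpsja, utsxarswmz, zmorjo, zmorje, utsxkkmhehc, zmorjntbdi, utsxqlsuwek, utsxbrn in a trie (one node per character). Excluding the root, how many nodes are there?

84

Insert word by word; a character creates a node only if that edge doesn't already exist:
  "stauqwy" → 7 new (s, t, a, u, q, w, y)
  "sznnamlds" → prefix "s" already present; 8 new (z, n, n, a, m, l, d, s)
  "zmorjwikpjx" → 11 new (z, m, o, r, j, w, i, k, p, j, x)
  "utsxztwnn" → 9 new (u, t, s, x, z, t, w, n, n)
  "siqugzudh" → prefix "s" already present; 8 new (i, q, u, g, z, u, d, h)
  "zmorjgjrmcj" → prefix "zmorj" already present; 6 new (g, j, r, m, c, j)
  "zmorju" → prefix "zmorj" already present; 1 new (u)
  "utsxpsja" → prefix "utsx" already present; 4 new (p, s, j, a)
  "utsxarswmz" → prefix "utsx" already present; 6 new (a, r, s, w, m, z)
  "zmorjo" → prefix "zmorj" already present; 1 new (o)
  "zmorje" → prefix "zmorj" already present; 1 new (e)
  "utsxkkmhehc" → prefix "utsx" already present; 7 new (k, k, m, h, e, h, c)
  "zmorjntbdi" → prefix "zmorj" already present; 5 new (n, t, b, d, i)
  "utsxqlsuwek" → prefix "utsx" already present; 7 new (q, l, s, u, w, e, k)
  "utsxbrn" → prefix "utsx" already present; 3 new (b, r, n)
Total nodes = 7 + 8 + 11 + 9 + 8 + 6 + 1 + 4 + 6 + 1 + 1 + 7 + 5 + 7 + 3 = 84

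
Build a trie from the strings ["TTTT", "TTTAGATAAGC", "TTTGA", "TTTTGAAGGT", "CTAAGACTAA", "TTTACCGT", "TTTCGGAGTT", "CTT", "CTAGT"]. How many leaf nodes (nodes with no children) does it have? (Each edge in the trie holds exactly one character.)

8

A leaf is a node with no children — equivalently, the end of a word that is not a proper prefix of any other stored word.
Those words: "CTAAGACTAA", "CTAGT", "CTT", "TTTACCGT", "TTTAGATAAGC", "TTTCGGAGTT", "TTTGA", "TTTTGAAGGT"
Leaf count: 8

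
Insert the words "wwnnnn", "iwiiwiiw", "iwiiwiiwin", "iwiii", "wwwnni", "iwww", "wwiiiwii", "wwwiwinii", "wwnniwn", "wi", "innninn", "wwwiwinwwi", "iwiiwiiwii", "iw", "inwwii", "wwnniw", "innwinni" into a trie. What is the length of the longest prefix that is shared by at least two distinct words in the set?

9

The deepest shared node is where two words last agree before diverging.
e.g. "iwiiwiiwii" and "iwiiwiiwin" share the prefix "iwiiwiiwi" of length 9; no pair shares a longer one.
Longest shared-prefix length: 9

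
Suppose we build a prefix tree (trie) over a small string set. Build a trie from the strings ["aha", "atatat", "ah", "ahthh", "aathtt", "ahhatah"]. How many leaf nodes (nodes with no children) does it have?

A leaf is a node with no children — equivalently, the end of a word that is not a proper prefix of any other stored word.
Those words: "aathtt", "aha", "ahhatah", "ahthh", "atatat"
Leaf count: 5

5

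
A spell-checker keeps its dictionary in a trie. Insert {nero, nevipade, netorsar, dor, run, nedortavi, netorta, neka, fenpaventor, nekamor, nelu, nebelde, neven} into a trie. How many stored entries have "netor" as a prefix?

2

Filter for entries beginning with "netor":
Words under "netor": netorsar, netorta
Count: 2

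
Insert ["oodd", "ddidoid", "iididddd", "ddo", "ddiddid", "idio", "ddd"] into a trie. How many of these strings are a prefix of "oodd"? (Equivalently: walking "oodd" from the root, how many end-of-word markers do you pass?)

1

Check each prefix of "oodd" against the stored set — each match is an end-marker on the path.
Prefixes of the query that are stored words: "oodd"
Count: 1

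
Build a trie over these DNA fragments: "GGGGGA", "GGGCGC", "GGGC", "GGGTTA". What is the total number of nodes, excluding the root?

Insert word by word; a character creates a node only if that edge doesn't already exist:
  "GGGGGA" → 6 new (G, G, G, G, G, A)
  "GGGCGC" → prefix "GGG" already present; 3 new (C, G, C)
  "GGGC" → prefix "GGGC" already present; 0 new (none)
  "GGGTTA" → prefix "GGG" already present; 3 new (T, T, A)
Total nodes = 6 + 3 + 0 + 3 = 12

12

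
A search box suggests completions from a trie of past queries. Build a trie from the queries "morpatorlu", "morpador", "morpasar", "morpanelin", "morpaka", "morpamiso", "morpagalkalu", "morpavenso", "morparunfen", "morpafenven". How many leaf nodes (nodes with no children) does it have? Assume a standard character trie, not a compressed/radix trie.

10

A leaf is a node with no children — equivalently, the end of a word that is not a proper prefix of any other stored word.
Those words: "morpador", "morpafenven", "morpagalkalu", "morpaka", "morpamiso", "morpanelin", "morparunfen", "morpasar", "morpatorlu", "morpavenso"
Leaf count: 10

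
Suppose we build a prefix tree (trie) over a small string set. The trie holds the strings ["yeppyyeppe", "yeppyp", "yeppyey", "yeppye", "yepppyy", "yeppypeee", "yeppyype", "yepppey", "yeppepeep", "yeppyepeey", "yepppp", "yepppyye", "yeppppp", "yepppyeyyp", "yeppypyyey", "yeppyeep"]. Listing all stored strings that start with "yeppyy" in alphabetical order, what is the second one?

yeppyype

Filter for "yeppyy…" and sort: "yeppyyeppe", "yeppyype"
The 2nd is yeppyype.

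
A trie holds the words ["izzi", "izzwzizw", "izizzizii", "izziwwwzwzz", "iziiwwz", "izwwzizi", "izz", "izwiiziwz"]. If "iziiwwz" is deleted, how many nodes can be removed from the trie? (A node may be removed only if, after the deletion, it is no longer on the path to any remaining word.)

4

A node on "iziiwwz"'s path can go only if nothing else ends at it or branches off below it.
The suffix "iwwz" (4 nodes) is used only by "iziiwwz"; the node for "izi" still has the child "z", so pruning stops there.
Nodes removed: 4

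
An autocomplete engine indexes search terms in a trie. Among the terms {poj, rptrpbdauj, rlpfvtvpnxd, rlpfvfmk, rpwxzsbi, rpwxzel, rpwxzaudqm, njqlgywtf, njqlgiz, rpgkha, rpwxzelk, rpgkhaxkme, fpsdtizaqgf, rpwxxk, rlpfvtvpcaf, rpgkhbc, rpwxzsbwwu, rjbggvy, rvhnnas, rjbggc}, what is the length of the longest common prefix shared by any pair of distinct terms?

8

The deepest shared node is where two words last agree before diverging.
e.g. "rlpfvtvpcaf" and "rlpfvtvpnxd" share the prefix "rlpfvtvp" of length 8; no pair shares a longer one.
Longest shared-prefix length: 8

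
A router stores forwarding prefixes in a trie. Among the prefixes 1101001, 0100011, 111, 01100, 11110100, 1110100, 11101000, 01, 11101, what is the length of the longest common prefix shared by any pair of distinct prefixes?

Equivalently: take the maximum, over all pairs, of their longest common prefix length.
e.g. "1110100" and "11101000" share the prefix "1110100" of length 7; no pair shares a longer one.
Longest shared-prefix length: 7

7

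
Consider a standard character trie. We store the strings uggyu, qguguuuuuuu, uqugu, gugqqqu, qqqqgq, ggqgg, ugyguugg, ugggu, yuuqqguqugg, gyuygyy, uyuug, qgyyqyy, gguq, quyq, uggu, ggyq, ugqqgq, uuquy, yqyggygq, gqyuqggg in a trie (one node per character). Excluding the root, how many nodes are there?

Insert word by word; a character creates a node only if that edge doesn't already exist:
  "uggyu" → 5 new (u, g, g, y, u)
  "qguguuuuuuu" → 11 new (q, g, u, g, u, u, u, u, u, u, u)
  "uqugu" → prefix "u" already present; 4 new (q, u, g, u)
  "gugqqqu" → 7 new (g, u, g, q, q, q, u)
  "qqqqgq" → prefix "q" already present; 5 new (q, q, q, g, q)
  "ggqgg" → prefix "g" already present; 4 new (g, q, g, g)
  "ugyguugg" → prefix "ug" already present; 6 new (y, g, u, u, g, g)
  "ugggu" → prefix "ugg" already present; 2 new (g, u)
  "yuuqqguqugg" → 11 new (y, u, u, q, q, g, u, q, u, g, g)
  "gyuygyy" → prefix "g" already present; 6 new (y, u, y, g, y, y)
  "uyuug" → prefix "u" already present; 4 new (y, u, u, g)
  "qgyyqyy" → prefix "qg" already present; 5 new (y, y, q, y, y)
  "gguq" → prefix "gg" already present; 2 new (u, q)
  "quyq" → prefix "q" already present; 3 new (u, y, q)
  "uggu" → prefix "ugg" already present; 1 new (u)
  "ggyq" → prefix "gg" already present; 2 new (y, q)
  "ugqqgq" → prefix "ug" already present; 4 new (q, q, g, q)
  "uuquy" → prefix "u" already present; 4 new (u, q, u, y)
  "yqyggygq" → prefix "y" already present; 7 new (q, y, g, g, y, g, q)
  "gqyuqggg" → prefix "g" already present; 7 new (q, y, u, q, g, g, g)
Total nodes = 5 + 11 + 4 + 7 + 5 + 4 + 6 + 2 + 11 + 6 + 4 + 5 + 2 + 3 + 1 + 2 + 4 + 4 + 7 + 7 = 100

100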